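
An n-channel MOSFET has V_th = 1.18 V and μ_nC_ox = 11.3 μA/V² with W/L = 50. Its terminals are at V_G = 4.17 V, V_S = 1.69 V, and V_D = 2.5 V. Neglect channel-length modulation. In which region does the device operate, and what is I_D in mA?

V_GS = V_G − V_S = 4.17 − 1.69 = 2.48 V; V_DS = V_D − V_S = 2.5 − 1.69 = 0.81 V.
k_n = μ_nC_ox · (W/L) = 0.565 mA/V².
V_ov = V_GS − V_th = 2.48 − 1.18 = 1.3 V.
Since V_DS = 0.81 V < V_ov = 1.3 V, the device is in the triode region.
I_D = k_n [V_ov · V_DS − ½ V_DS²] = 0.565 × [1.3 × 0.81 − 0.5 × 0.81²] = 0.41 mA.

Triode; I_D = 0.410 mA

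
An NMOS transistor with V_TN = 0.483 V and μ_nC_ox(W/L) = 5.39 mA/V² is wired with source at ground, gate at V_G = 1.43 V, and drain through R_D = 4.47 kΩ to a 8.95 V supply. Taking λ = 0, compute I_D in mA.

I_D = 1.89 mA

V_GS = V_G = 1.43 V, so V_ov = 1.43 − 0.483 = 0.947 V.
Assume saturation: I_D = ½ k_n V_ov² = 0.5 × 5.39 × 0.947² = 2.42 mA, giving V_DS = V_DD − I_D R_D = 8.95 − 2.42 × 4.47 = -1.85 V.
But -1.85 V < V_ov = 0.947 V, so the device is actually in triode.
In triode I_D = k_n[V_ov V_DS − ½ V_DS²] and I_D = (V_DD − V_DS)/R_D. Equating: 12 V_DS² − 23.82 V_DS + 8.95 = 0, giving V_DS = 0.505 V (the root below V_ov).
I_D = (8.95 − 0.505) / 4.47 = 1.89 mA.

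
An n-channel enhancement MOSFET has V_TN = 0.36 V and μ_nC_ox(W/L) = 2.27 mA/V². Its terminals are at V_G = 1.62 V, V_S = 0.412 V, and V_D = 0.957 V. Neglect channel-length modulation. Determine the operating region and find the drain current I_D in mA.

V_GS = V_G − V_S = 1.62 − 0.412 = 1.21 V; V_DS = V_D − V_S = 0.957 − 0.412 = 0.545 V.
V_ov = V_GS − V_TN = 1.21 − 0.36 = 0.848 V.
Since V_DS = 0.545 V < V_ov = 0.848 V, the device is in the triode region.
I_D = k_n [V_ov · V_DS − ½ V_DS²] = 2.27 × [0.848 × 0.545 − 0.5 × 0.545²] = 0.712 mA.

Triode; I_D = 0.712 mA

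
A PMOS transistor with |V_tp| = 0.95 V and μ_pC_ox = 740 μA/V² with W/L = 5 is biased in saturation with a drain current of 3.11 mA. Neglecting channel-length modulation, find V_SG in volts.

k_p = μ_pC_ox · (W/L) = 3.7 mA/V².
In saturation I_D = ½ k_p (V_SG − |V_tp|)², so V_SG − |V_tp| = √(2 I_D / k_p) = √(2 × 3.11 / 3.7) = 1.3 V.
V_SG = 0.95 + 1.3 = 2.25 V.

V_SG = 2.25 V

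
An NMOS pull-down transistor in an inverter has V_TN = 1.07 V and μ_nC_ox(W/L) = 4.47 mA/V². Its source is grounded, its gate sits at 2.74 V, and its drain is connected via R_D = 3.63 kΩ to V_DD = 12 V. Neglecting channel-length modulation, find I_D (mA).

I_D = 3.17 mA

V_GS = V_G = 2.74 V, so V_ov = 2.74 − 1.07 = 1.67 V.
Assume saturation: I_D = ½ k_n V_ov² = 0.5 × 4.47 × 1.67² = 6.23 mA, giving V_DS = V_DD − I_D R_D = 12 − 6.23 × 3.63 = -10.6 V.
But -10.6 V < V_ov = 1.67 V, so the device is actually in triode.
In triode I_D = k_n[V_ov V_DS − ½ V_DS²] and I_D = (V_DD − V_DS)/R_D. Equating: 8.11 V_DS² − 28.1 V_DS + 12 = 0, giving V_DS = 0.499 V (the root below V_ov).
I_D = (12 − 0.499) / 3.63 = 3.17 mA.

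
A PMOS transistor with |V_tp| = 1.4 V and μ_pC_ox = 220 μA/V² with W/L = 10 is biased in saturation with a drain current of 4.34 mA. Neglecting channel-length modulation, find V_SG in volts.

k_p = μ_pC_ox · (W/L) = 2.2 mA/V².
In saturation I_D = ½ k_p (V_SG − |V_tp|)², so V_SG − |V_tp| = √(2 I_D / k_p) = √(2 × 4.34 / 2.2) = 1.99 V.
V_SG = 1.4 + 1.99 = 3.39 V.

V_SG = 3.39 V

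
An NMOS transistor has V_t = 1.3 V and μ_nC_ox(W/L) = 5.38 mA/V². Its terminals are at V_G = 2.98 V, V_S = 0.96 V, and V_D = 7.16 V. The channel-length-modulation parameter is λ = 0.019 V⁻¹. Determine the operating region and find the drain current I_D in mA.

V_GS = V_G − V_S = 2.98 − 0.96 = 2.02 V; V_DS = V_D − V_S = 7.16 − 0.96 = 6.2 V.
V_ov = V_GS − V_t = 2.02 − 1.3 = 0.72 V.
Since V_DS = 6.2 V ≥ V_ov = 0.72 V, the device is in saturation.
I_D = ½ k_n V_ov² (1 + λ V_DS) = 0.5 × 5.38 × 0.72² × (1 + 0.019 × 6.2) = 1.56 mA.

Saturation; I_D = 1.56 mA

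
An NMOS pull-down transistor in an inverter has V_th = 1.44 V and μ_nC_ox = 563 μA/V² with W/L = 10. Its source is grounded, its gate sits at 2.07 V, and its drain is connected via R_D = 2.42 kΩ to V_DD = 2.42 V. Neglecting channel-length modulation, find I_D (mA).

I_D = 0.864 mA

V_GS = V_G = 2.07 V, so V_ov = 2.07 − 1.44 = 0.63 V.
k_n = μ_nC_ox · (W/L) = 5.63 mA/V².
Assume saturation: I_D = ½ k_n V_ov² = 0.5 × 5.63 × 0.63² = 1.12 mA, giving V_DS = V_DD − I_D R_D = 2.42 − 1.12 × 2.42 = -0.284 V.
But -0.284 V < V_ov = 0.63 V, so the device is actually in triode.
In triode I_D = k_n[V_ov V_DS − ½ V_DS²] and I_D = (V_DD − V_DS)/R_D. Equating: 6.81 V_DS² − 9.583 V_DS + 2.42 = 0, giving V_DS = 0.33 V (the root below V_ov).
I_D = (2.42 − 0.33) / 2.42 = 0.864 mA.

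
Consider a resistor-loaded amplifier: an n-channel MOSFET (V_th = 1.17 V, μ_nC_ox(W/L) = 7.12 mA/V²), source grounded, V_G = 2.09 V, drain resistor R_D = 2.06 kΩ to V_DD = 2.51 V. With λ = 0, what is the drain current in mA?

I_D = 1.13 mA

V_GS = V_G = 2.09 V, so V_ov = 2.09 − 1.17 = 0.92 V.
Assume saturation: I_D = ½ k_n V_ov² = 0.5 × 7.12 × 0.92² = 3.01 mA, giving V_DS = V_DD − I_D R_D = 2.51 − 3.01 × 2.06 = -3.7 V.
But -3.7 V < V_ov = 0.92 V, so the device is actually in triode.
In triode I_D = k_n[V_ov V_DS − ½ V_DS²] and I_D = (V_DD − V_DS)/R_D. Equating: 7.33 V_DS² − 14.49 V_DS + 2.51 = 0, giving V_DS = 0.192 V (the root below V_ov).
I_D = (2.51 − 0.192) / 2.06 = 1.13 mA.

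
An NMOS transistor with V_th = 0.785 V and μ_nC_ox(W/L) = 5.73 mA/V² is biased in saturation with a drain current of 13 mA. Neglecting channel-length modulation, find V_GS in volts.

In saturation I_D = ½ k_n (V_GS − V_th)², so V_GS − V_th = √(2 I_D / k_n) = √(2 × 13 / 5.73) = 2.13 V.
V_GS = 0.785 + 2.13 = 2.92 V.

V_GS = 2.92 V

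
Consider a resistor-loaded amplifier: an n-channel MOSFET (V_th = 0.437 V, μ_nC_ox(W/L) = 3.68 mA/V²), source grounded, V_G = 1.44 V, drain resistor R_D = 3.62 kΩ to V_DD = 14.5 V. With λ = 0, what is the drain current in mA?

V_GS = V_G = 1.44 V, so V_ov = 1.44 − 0.437 = 1 V.
Assume saturation: I_D = ½ k_n V_ov² = 0.5 × 3.68 × 1² = 1.85 mA, giving V_DS = V_DD − I_D R_D = 14.5 − 1.85 × 3.62 = 7.8 V.
V_DS = 7.8 V ≥ V_ov = 1 V, confirming saturation.

I_D = 1.85 mA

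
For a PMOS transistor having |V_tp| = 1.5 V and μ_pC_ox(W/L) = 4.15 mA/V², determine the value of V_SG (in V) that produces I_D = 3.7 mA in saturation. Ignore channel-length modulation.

In saturation I_D = ½ k_p (V_SG − |V_tp|)², so V_SG − |V_tp| = √(2 I_D / k_p) = √(2 × 3.7 / 4.15) = 1.34 V.
V_SG = 1.5 + 1.34 = 2.84 V.

V_SG = 2.84 V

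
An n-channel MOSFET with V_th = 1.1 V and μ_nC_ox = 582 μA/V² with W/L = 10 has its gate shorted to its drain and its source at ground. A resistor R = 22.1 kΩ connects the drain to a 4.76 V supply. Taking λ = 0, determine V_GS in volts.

V_GS = 1.33 V

With gate tied to drain, V_GS = V_DS ≥ V_GS − V_th, so the device is in saturation.
k_n = μ_nC_ox · (W/L) = 5.82 mA/V².
KCL at the drain: ½ k_n (V_GS − V_th)² = (V_DD − V_GS)/R.
Let x = V_GS − 1.1. Then 64.3 x² + x − 3.66 = 0, giving x = 0.231 V (positive root), so V_GS = 1.33 V.
I_D = (V_DD − V_GS)/R = (4.76 − 1.33) / 22.1 = 0.155 mA.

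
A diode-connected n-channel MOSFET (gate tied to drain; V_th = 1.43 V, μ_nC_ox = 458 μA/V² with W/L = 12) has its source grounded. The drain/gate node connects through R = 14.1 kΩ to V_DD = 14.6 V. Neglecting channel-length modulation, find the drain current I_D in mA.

With gate tied to drain, V_GS = V_DS ≥ V_GS − V_th, so the device is in saturation.
k_n = μ_nC_ox · (W/L) = 5.496 mA/V².
KCL at the drain: ½ k_n (V_GS − V_th)² = (V_DD − V_GS)/R.
Let x = V_GS − 1.43. Then 38.7 x² + x − 13.17 = 0, giving x = 0.57 V (positive root), so V_GS = 2 V.
I_D = (V_DD − V_GS)/R = (14.6 − 2) / 14.1 = 0.894 mA.

I_D = 0.894 mA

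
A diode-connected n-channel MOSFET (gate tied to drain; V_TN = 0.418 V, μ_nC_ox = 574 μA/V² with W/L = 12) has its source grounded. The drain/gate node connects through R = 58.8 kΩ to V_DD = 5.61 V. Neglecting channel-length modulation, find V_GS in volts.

With gate tied to drain, V_GS = V_DS ≥ V_GS − V_TN, so the device is in saturation.
k_n = μ_nC_ox · (W/L) = 6.888 mA/V².
KCL at the drain: ½ k_n (V_GS − V_TN)² = (V_DD − V_GS)/R.
Let x = V_GS − 0.418. Then 203 x² + x − 5.192 = 0, giving x = 0.158 V (positive root), so V_GS = 0.576 V.
I_D = (V_DD − V_GS)/R = (5.61 − 0.576) / 58.8 = 0.0856 mA.

V_GS = 0.576 V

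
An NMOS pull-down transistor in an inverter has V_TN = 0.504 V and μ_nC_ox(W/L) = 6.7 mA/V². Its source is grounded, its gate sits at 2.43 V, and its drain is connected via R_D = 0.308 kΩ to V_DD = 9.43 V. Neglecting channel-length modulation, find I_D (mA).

V_GS = V_G = 2.43 V, so V_ov = 2.43 − 0.504 = 1.93 V.
Assume saturation: I_D = ½ k_n V_ov² = 0.5 × 6.7 × 1.93² = 12.4 mA, giving V_DS = V_DD − I_D R_D = 9.43 − 12.4 × 0.308 = 5.6 V.
V_DS = 5.6 V ≥ V_ov = 1.93 V, confirming saturation.

I_D = 12.4 mA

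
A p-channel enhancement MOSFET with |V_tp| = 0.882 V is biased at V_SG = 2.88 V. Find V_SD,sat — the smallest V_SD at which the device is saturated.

The boundary between triode and saturation is V_SD = V_SG − |V_tp| = V_ov.
V_ov = 2.88 − 0.882 = 2 V.

V_SD,sat = 2.00 V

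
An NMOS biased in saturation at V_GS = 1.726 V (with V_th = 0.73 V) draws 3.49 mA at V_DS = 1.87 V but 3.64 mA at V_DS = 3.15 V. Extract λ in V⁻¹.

λ = 0.0358 V⁻¹

With V_GS fixed, I_D ∝ (1 + λ V_DS) in saturation, so I_D2/I_D1 = (1 + λ V_DS2)/(1 + λ V_DS1).
3.64/3.49 = 1.043 = (1 + 3.15 λ)/(1 + 1.87 λ).
Solving: λ (I_D1 V_DS2 − I_D2 V_DS1) = I_D2 − I_D1, so λ = (3.64 − 3.49) / (3.49 × 3.15 − 3.64 × 1.87) = 0.15 / 4.19 = 0.0358 V⁻¹.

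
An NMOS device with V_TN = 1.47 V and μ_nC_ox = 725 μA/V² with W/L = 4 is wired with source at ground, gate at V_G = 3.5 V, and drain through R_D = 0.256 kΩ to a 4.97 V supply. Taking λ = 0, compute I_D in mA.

V_GS = V_G = 3.5 V, so V_ov = 3.5 − 1.47 = 2.03 V.
k_n = μ_nC_ox · (W/L) = 2.9 mA/V².
Assume saturation: I_D = ½ k_n V_ov² = 0.5 × 2.9 × 2.03² = 5.98 mA, giving V_DS = V_DD − I_D R_D = 4.97 − 5.98 × 0.256 = 3.44 V.
V_DS = 3.44 V ≥ V_ov = 2.03 V, confirming saturation.

I_D = 5.98 mA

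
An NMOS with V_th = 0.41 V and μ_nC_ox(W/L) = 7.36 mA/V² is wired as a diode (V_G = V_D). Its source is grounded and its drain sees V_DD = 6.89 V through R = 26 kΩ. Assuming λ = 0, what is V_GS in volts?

V_GS = 0.665 V

With gate tied to drain, V_GS = V_DS ≥ V_GS − V_th, so the device is in saturation.
KCL at the drain: ½ k_n (V_GS − V_th)² = (V_DD − V_GS)/R.
Let x = V_GS − 0.41. Then 95.7 x² + x − 6.48 = 0, giving x = 0.255 V (positive root), so V_GS = 0.665 V.
I_D = (V_DD − V_GS)/R = (6.89 − 0.665) / 26 = 0.239 mA.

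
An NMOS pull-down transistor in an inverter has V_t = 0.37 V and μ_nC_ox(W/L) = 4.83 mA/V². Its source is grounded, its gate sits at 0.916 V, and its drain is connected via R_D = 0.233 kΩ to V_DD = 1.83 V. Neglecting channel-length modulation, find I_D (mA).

I_D = 0.720 mA

V_GS = V_G = 0.916 V, so V_ov = 0.916 − 0.37 = 0.546 V.
Assume saturation: I_D = ½ k_n V_ov² = 0.5 × 4.83 × 0.546² = 0.72 mA, giving V_DS = V_DD − I_D R_D = 1.83 − 0.72 × 0.233 = 1.66 V.
V_DS = 1.66 V ≥ V_ov = 0.546 V, confirming saturation.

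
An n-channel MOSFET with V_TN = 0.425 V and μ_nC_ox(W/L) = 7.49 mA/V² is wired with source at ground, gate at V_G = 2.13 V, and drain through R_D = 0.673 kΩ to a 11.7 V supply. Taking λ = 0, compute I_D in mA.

I_D = 10.9 mA

V_GS = V_G = 2.13 V, so V_ov = 2.13 − 0.425 = 1.7 V.
Assume saturation: I_D = ½ k_n V_ov² = 0.5 × 7.49 × 1.7² = 10.9 mA, giving V_DS = V_DD − I_D R_D = 11.7 − 10.9 × 0.673 = 4.37 V.
V_DS = 4.37 V ≥ V_ov = 1.7 V, confirming saturation.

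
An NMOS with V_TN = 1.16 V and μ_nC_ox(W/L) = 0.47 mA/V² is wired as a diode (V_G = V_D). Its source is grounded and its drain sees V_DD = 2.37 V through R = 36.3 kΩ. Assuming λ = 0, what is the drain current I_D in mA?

With gate tied to drain, V_GS = V_DS ≥ V_GS − V_TN, so the device is in saturation.
KCL at the drain: ½ k_n (V_GS − V_TN)² = (V_DD − V_GS)/R.
Let x = V_GS − 1.16. Then 8.53 x² + x − 1.21 = 0, giving x = 0.323 V (positive root), so V_GS = 1.48 V.
I_D = (V_DD − V_GS)/R = (2.37 − 1.48) / 36.3 = 0.0244 mA.

I_D = 0.0244 mA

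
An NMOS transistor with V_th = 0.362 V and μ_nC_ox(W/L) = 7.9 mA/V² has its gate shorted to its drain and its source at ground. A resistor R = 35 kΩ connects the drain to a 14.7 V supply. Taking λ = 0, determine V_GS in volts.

V_GS = 0.680 V

With gate tied to drain, V_GS = V_DS ≥ V_GS − V_th, so the device is in saturation.
KCL at the drain: ½ k_n (V_GS − V_th)² = (V_DD − V_GS)/R.
Let x = V_GS − 0.362. Then 138 x² + x − 14.34 = 0, giving x = 0.318 V (positive root), so V_GS = 0.68 V.
I_D = (V_DD − V_GS)/R = (14.7 − 0.68) / 35 = 0.401 mA.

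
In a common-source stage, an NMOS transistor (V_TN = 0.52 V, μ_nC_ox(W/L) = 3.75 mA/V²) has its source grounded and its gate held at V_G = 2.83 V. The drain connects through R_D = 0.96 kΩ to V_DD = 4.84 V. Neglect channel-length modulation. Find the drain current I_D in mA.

I_D = 4.43 mA

V_GS = V_G = 2.83 V, so V_ov = 2.83 − 0.52 = 2.31 V.
Assume saturation: I_D = ½ k_n V_ov² = 0.5 × 3.75 × 2.31² = 10 mA, giving V_DS = V_DD − I_D R_D = 4.84 − 10 × 0.96 = -4.76 V.
But -4.76 V < V_ov = 2.31 V, so the device is actually in triode.
In triode I_D = k_n[V_ov V_DS − ½ V_DS²] and I_D = (V_DD − V_DS)/R_D. Equating: 1.8 V_DS² − 9.316 V_DS + 4.84 = 0, giving V_DS = 0.586 V (the root below V_ov).
I_D = (4.84 − 0.586) / 0.96 = 4.43 mA.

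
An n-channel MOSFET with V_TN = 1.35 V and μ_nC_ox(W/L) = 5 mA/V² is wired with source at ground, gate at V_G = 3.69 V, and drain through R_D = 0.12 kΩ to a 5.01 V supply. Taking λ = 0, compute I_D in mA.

V_GS = V_G = 3.69 V, so V_ov = 3.69 − 1.35 = 2.34 V.
Assume saturation: I_D = ½ k_n V_ov² = 0.5 × 5 × 2.34² = 13.7 mA, giving V_DS = V_DD − I_D R_D = 5.01 − 13.7 × 0.12 = 3.37 V.
V_DS = 3.37 V ≥ V_ov = 2.34 V, confirming saturation.

I_D = 13.7 mA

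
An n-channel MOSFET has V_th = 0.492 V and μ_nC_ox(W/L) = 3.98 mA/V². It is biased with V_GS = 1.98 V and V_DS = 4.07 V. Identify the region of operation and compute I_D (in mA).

V_ov = V_GS − V_th = 1.98 − 0.492 = 1.49 V.
Since V_DS = 4.07 V ≥ V_ov = 1.49 V, the device is in saturation.
I_D = ½ k_n V_ov² = 0.5 × 3.98 × 1.49² = 4.41 mA.

Saturation; I_D = 4.41 mA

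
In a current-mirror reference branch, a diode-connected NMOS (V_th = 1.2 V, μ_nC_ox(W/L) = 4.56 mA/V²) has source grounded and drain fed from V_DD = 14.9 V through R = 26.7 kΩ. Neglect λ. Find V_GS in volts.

With gate tied to drain, V_GS = V_DS ≥ V_GS − V_th, so the device is in saturation.
KCL at the drain: ½ k_n (V_GS − V_th)² = (V_DD − V_GS)/R.
Let x = V_GS − 1.2. Then 60.9 x² + x − 13.7 = 0, giving x = 0.466 V (positive root), so V_GS = 1.67 V.
I_D = (V_DD − V_GS)/R = (14.9 − 1.67) / 26.7 = 0.496 mA.

V_GS = 1.67 V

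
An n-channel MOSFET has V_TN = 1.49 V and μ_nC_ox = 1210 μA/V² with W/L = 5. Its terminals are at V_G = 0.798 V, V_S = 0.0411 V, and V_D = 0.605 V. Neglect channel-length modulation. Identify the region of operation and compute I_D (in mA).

Cutoff; I_D = 0 mA

V_GS = V_G − V_S = 0.798 − 0.0411 = 0.757 V; V_DS = V_D − V_S = 0.605 − 0.0411 = 0.564 V.
V_GS = 0.757 V < V_TN = 1.49 V, so the transistor is in cutoff.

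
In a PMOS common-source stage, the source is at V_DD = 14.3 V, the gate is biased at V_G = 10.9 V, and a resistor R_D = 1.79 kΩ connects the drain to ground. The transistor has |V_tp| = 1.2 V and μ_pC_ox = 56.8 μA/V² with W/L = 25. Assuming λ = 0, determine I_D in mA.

V_SG = V_DD − V_G = 14.3 − 10.9 = 3.4 V, so V_ov = 3.4 − 1.2 = 2.2 V.
k_p = μ_pC_ox · (W/L) = 1.42 mA/V².
Assume saturation: I_D = ½ k_p V_ov² = 0.5 × 1.42 × 2.2² = 3.44 mA, giving V_SD = V_DD − I_D R_D = 14.3 − 3.44 × 1.79 = 8.15 V.
V_SD = 8.15 V ≥ V_ov = 2.2 V, confirming saturation.

I_D = 3.44 mA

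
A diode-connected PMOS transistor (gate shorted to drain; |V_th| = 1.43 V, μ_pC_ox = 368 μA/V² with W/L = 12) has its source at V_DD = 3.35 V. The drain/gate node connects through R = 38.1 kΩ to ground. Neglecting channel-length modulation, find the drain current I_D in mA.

With gate tied to drain, V_SG = V_SD ≥ V_SG − |V_th|, so the device is in saturation.
k_p = μ_pC_ox · (W/L) = 4.416 mA/V².
KCL at the drain: ½ k_p (V_SG − |V_th|)² = (V_DD − V_SG)/R.
Let x = V_SG − 1.43. Then 84.1 x² + x − 1.92 = 0, giving x = 0.145 V (positive root), so V_SG = 1.58 V.
I_D = (V_DD − V_SG)/R = (3.35 − 1.58) / 38.1 = 0.0466 mA.

I_D = 0.0466 mA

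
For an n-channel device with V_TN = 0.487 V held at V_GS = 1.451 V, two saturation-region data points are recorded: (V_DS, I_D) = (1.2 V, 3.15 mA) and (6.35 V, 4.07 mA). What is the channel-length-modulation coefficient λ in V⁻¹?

With V_GS fixed, I_D ∝ (1 + λ V_DS) in saturation, so I_D2/I_D1 = (1 + λ V_DS2)/(1 + λ V_DS1).
4.07/3.15 = 1.292 = (1 + 6.35 λ)/(1 + 1.2 λ).
Solving: λ (I_D1 V_DS2 − I_D2 V_DS1) = I_D2 − I_D1, so λ = (4.07 − 3.15) / (3.15 × 6.35 − 4.07 × 1.2) = 0.92 / 15.1 = 0.0609 V⁻¹.

λ = 0.0609 V⁻¹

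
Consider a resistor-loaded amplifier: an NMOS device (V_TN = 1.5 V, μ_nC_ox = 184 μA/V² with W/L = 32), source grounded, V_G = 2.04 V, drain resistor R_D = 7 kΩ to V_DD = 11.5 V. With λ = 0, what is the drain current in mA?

I_D = 0.858 mA

V_GS = V_G = 2.04 V, so V_ov = 2.04 − 1.5 = 0.54 V.
k_n = μ_nC_ox · (W/L) = 5.888 mA/V².
Assume saturation: I_D = ½ k_n V_ov² = 0.5 × 5.888 × 0.54² = 0.858 mA, giving V_DS = V_DD − I_D R_D = 11.5 − 0.858 × 7 = 5.49 V.
V_DS = 5.49 V ≥ V_ov = 0.54 V, confirming saturation.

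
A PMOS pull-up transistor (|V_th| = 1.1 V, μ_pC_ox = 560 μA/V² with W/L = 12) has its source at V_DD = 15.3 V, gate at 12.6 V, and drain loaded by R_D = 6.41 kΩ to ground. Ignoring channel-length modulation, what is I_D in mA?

V_SG = V_DD − V_G = 15.3 − 12.6 = 2.7 V, so V_ov = 2.7 − 1.1 = 1.6 V.
k_p = μ_pC_ox · (W/L) = 6.72 mA/V².
Assume saturation: I_D = ½ k_p V_ov² = 0.5 × 6.72 × 1.6² = 8.6 mA, giving V_SD = V_DD − I_D R_D = 15.3 − 8.6 × 6.41 = -39.8 V.
But -39.8 V < V_ov = 1.6 V, so the device is actually in triode.
In triode I_D = k_p[V_ov V_SD − ½ V_SD²] and I_D = (V_DD − V_SD)/R_D. Equating: 21.5 V_SD² − 69.92 V_SD + 15.3 = 0, giving V_SD = 0.236 V (the root below V_ov).
I_D = (15.3 − 0.236) / 6.41 = 2.35 mA.

I_D = 2.35 mA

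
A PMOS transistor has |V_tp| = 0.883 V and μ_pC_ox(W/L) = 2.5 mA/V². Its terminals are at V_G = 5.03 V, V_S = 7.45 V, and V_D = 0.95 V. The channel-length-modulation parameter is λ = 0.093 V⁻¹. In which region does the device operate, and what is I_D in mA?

V_SG = V_S − V_G = 7.45 − 5.03 = 2.42 V; V_SD = V_S − V_D = 7.45 − 0.95 = 6.5 V.
V_ov = V_SG − |V_tp| = 2.42 − 0.883 = 1.54 V.
Since V_SD = 6.5 V ≥ V_ov = 1.54 V, the device is in saturation.
I_D = ½ k_p V_ov² (1 + λ V_SD) = 0.5 × 2.5 × 1.54² × (1 + 0.093 × 6.5) = 4.74 mA.

Saturation; I_D = 4.74 mA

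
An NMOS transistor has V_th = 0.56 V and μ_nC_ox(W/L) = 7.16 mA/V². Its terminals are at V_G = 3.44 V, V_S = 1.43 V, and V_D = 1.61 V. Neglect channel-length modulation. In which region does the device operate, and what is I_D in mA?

V_GS = V_G − V_S = 3.44 − 1.43 = 2.01 V; V_DS = V_D − V_S = 1.61 − 1.43 = 0.18 V.
V_ov = V_GS − V_th = 2.01 − 0.56 = 1.45 V.
Since V_DS = 0.18 V < V_ov = 1.45 V, the device is in the triode region.
I_D = k_n [V_ov · V_DS − ½ V_DS²] = 7.16 × [1.45 × 0.18 − 0.5 × 0.18²] = 1.75 mA.

Triode; I_D = 1.75 mA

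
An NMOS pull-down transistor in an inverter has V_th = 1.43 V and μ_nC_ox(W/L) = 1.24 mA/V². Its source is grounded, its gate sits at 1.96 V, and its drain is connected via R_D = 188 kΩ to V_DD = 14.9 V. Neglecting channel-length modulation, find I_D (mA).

V_GS = V_G = 1.96 V, so V_ov = 1.96 − 1.43 = 0.53 V.
Assume saturation: I_D = ½ k_n V_ov² = 0.5 × 1.24 × 0.53² = 0.174 mA, giving V_DS = V_DD − I_D R_D = 14.9 − 0.174 × 188 = -17.8 V.
But -17.8 V < V_ov = 0.53 V, so the device is actually in triode.
In triode I_D = k_n[V_ov V_DS − ½ V_DS²] and I_D = (V_DD − V_DS)/R_D. Equating: 117 V_DS² − 124.6 V_DS + 14.9 = 0, giving V_DS = 0.137 V (the root below V_ov).
I_D = (14.9 − 0.137) / 188 = 0.0785 mA.

I_D = 0.0785 mA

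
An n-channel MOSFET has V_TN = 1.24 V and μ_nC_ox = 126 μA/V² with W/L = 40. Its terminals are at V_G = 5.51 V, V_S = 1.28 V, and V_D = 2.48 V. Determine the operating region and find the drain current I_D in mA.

V_GS = V_G − V_S = 5.51 − 1.28 = 4.23 V; V_DS = V_D − V_S = 2.48 − 1.28 = 1.2 V.
k_n = μ_nC_ox · (W/L) = 5.04 mA/V².
V_ov = V_GS − V_TN = 4.23 − 1.24 = 2.99 V.
Since V_DS = 1.2 V < V_ov = 2.99 V, the device is in the triode region.
I_D = k_n [V_ov · V_DS − ½ V_DS²] = 5.04 × [2.99 × 1.2 − 0.5 × 1.2²] = 14.5 mA.

Triode; I_D = 14.5 mA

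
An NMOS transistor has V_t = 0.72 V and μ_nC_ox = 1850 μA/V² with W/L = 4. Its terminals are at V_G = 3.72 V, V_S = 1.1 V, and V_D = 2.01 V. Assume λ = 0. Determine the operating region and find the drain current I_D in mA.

Triode; I_D = 9.73 mA

V_GS = V_G − V_S = 3.72 − 1.1 = 2.62 V; V_DS = V_D − V_S = 2.01 − 1.1 = 0.91 V.
k_n = μ_nC_ox · (W/L) = 7.4 mA/V².
V_ov = V_GS − V_t = 2.62 − 0.72 = 1.9 V.
Since V_DS = 0.91 V < V_ov = 1.9 V, the device is in the triode region.
I_D = k_n [V_ov · V_DS − ½ V_DS²] = 7.4 × [1.9 × 0.91 − 0.5 × 0.91²] = 9.73 mA.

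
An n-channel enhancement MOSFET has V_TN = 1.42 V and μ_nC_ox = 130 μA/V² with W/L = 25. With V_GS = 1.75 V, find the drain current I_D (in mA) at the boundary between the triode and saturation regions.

I_D = 0.177 mA

At the boundary V_DS = V_ov = V_GS − V_TN = 1.75 − 1.42 = 0.33 V.
k_n = μ_nC_ox · (W/L) = 3.25 mA/V².
I_D = ½ k_n V_ov² = 0.5 × 3.25 × 0.33² = 0.177 mA.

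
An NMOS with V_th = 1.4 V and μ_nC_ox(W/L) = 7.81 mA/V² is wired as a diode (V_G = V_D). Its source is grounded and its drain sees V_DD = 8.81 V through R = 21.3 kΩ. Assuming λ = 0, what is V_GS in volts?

V_GS = 1.69 V

With gate tied to drain, V_GS = V_DS ≥ V_GS − V_th, so the device is in saturation.
KCL at the drain: ½ k_n (V_GS − V_th)² = (V_DD − V_GS)/R.
Let x = V_GS − 1.4. Then 83.2 x² + x − 7.41 = 0, giving x = 0.293 V (positive root), so V_GS = 1.69 V.
I_D = (V_DD − V_GS)/R = (8.81 − 1.69) / 21.3 = 0.334 mA.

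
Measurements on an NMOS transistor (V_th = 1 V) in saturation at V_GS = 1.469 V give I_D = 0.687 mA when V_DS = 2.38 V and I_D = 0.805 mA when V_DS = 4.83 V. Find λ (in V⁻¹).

λ = 0.0841 V⁻¹

With V_GS fixed, I_D ∝ (1 + λ V_DS) in saturation, so I_D2/I_D1 = (1 + λ V_DS2)/(1 + λ V_DS1).
0.805/0.687 = 1.172 = (1 + 4.83 λ)/(1 + 2.38 λ).
Solving: λ (I_D1 V_DS2 − I_D2 V_DS1) = I_D2 − I_D1, so λ = (0.805 − 0.687) / (0.687 × 4.83 − 0.805 × 2.38) = 0.118 / 1.4 = 0.0841 V⁻¹.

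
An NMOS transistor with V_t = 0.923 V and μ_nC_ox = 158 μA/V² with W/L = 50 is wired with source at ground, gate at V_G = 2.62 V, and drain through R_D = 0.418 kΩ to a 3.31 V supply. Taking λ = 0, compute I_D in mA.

I_D = 6.51 mA

V_GS = V_G = 2.62 V, so V_ov = 2.62 − 0.923 = 1.7 V.
k_n = μ_nC_ox · (W/L) = 7.9 mA/V².
Assume saturation: I_D = ½ k_n V_ov² = 0.5 × 7.9 × 1.7² = 11.4 mA, giving V_DS = V_DD − I_D R_D = 3.31 − 11.4 × 0.418 = -1.44 V.
But -1.44 V < V_ov = 1.7 V, so the device is actually in triode.
In triode I_D = k_n[V_ov V_DS − ½ V_DS²] and I_D = (V_DD − V_DS)/R_D. Equating: 1.65 V_DS² − 6.604 V_DS + 3.31 = 0, giving V_DS = 0.588 V (the root below V_ov).
I_D = (3.31 − 0.588) / 0.418 = 6.51 mA.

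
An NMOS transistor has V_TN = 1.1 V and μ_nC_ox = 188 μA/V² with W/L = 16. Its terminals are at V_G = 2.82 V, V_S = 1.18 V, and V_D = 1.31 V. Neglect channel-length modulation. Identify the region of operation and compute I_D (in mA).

Triode; I_D = 0.186 mA

V_GS = V_G − V_S = 2.82 − 1.18 = 1.64 V; V_DS = V_D − V_S = 1.31 − 1.18 = 0.13 V.
k_n = μ_nC_ox · (W/L) = 3.008 mA/V².
V_ov = V_GS − V_TN = 1.64 − 1.1 = 0.54 V.
Since V_DS = 0.13 V < V_ov = 0.54 V, the device is in the triode region.
I_D = k_n [V_ov · V_DS − ½ V_DS²] = 3.008 × [0.54 × 0.13 − 0.5 × 0.13²] = 0.186 mA.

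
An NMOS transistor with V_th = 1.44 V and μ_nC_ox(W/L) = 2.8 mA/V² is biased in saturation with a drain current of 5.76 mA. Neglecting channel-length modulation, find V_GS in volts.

V_GS = 3.47 V

In saturation I_D = ½ k_n (V_GS − V_th)², so V_GS − V_th = √(2 I_D / k_n) = √(2 × 5.76 / 2.8) = 2.03 V.
V_GS = 1.44 + 2.03 = 3.47 V.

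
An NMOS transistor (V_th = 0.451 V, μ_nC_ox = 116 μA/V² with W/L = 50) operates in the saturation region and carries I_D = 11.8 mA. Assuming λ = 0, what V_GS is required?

k_n = μ_nC_ox · (W/L) = 5.8 mA/V².
In saturation I_D = ½ k_n (V_GS − V_th)², so V_GS − V_th = √(2 I_D / k_n) = √(2 × 11.8 / 5.8) = 2.02 V.
V_GS = 0.451 + 2.02 = 2.47 V.

V_GS = 2.47 V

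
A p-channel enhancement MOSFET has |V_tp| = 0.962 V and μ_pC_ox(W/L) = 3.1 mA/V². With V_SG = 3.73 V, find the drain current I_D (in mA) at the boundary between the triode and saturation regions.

I_D = 11.9 mA

At the boundary V_SD = V_ov = V_SG − |V_tp| = 3.73 − 0.962 = 2.77 V.
I_D = ½ k_p V_ov² = 0.5 × 3.1 × 2.77² = 11.9 mA.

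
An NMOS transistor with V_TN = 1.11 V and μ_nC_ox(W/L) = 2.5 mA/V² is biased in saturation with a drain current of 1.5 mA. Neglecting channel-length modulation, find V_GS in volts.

V_GS = 2.21 V

In saturation I_D = ½ k_n (V_GS − V_TN)², so V_GS − V_TN = √(2 I_D / k_n) = √(2 × 1.5 / 2.5) = 1.1 V.
V_GS = 1.11 + 1.1 = 2.21 V.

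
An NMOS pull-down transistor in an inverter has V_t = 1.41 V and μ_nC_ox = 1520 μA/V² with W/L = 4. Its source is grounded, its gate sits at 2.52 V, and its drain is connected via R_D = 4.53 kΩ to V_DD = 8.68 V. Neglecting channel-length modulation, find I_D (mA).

V_GS = V_G = 2.52 V, so V_ov = 2.52 − 1.41 = 1.11 V.
k_n = μ_nC_ox · (W/L) = 6.08 mA/V².
Assume saturation: I_D = ½ k_n V_ov² = 0.5 × 6.08 × 1.11² = 3.75 mA, giving V_DS = V_DD − I_D R_D = 8.68 − 3.75 × 4.53 = -8.29 V.
But -8.29 V < V_ov = 1.11 V, so the device is actually in triode.
In triode I_D = k_n[V_ov V_DS − ½ V_DS²] and I_D = (V_DD − V_DS)/R_D. Equating: 13.8 V_DS² − 31.57 V_DS + 8.68 = 0, giving V_DS = 0.319 V (the root below V_ov).
I_D = (8.68 − 0.319) / 4.53 = 1.85 mA.

I_D = 1.85 mA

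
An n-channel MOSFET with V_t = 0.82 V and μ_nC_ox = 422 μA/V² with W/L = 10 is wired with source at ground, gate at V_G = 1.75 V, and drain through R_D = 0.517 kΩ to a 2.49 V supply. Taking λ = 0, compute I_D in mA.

I_D = 1.82 mA

V_GS = V_G = 1.75 V, so V_ov = 1.75 − 0.82 = 0.93 V.
k_n = μ_nC_ox · (W/L) = 4.22 mA/V².
Assume saturation: I_D = ½ k_n V_ov² = 0.5 × 4.22 × 0.93² = 1.82 mA, giving V_DS = V_DD − I_D R_D = 2.49 − 1.82 × 0.517 = 1.55 V.
V_DS = 1.55 V ≥ V_ov = 0.93 V, confirming saturation.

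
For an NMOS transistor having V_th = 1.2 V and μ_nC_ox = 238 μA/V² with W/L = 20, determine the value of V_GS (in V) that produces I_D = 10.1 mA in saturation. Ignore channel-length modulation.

V_GS = 3.26 V

k_n = μ_nC_ox · (W/L) = 4.76 mA/V².
In saturation I_D = ½ k_n (V_GS − V_th)², so V_GS − V_th = √(2 I_D / k_n) = √(2 × 10.1 / 4.76) = 2.06 V.
V_GS = 1.2 + 2.06 = 3.26 V.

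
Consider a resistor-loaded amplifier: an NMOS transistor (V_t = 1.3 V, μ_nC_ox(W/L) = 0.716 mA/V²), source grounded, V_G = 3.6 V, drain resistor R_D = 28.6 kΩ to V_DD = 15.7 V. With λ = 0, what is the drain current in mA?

V_GS = V_G = 3.6 V, so V_ov = 3.6 − 1.3 = 2.3 V.
Assume saturation: I_D = ½ k_n V_ov² = 0.5 × 0.716 × 2.3² = 1.89 mA, giving V_DS = V_DD − I_D R_D = 15.7 − 1.89 × 28.6 = -38.5 V.
But -38.5 V < V_ov = 2.3 V, so the device is actually in triode.
In triode I_D = k_n[V_ov V_DS − ½ V_DS²] and I_D = (V_DD − V_DS)/R_D. Equating: 10.2 V_DS² − 48.1 V_DS + 15.7 = 0, giving V_DS = 0.353 V (the root below V_ov).
I_D = (15.7 − 0.353) / 28.6 = 0.537 mA.

I_D = 0.537 mA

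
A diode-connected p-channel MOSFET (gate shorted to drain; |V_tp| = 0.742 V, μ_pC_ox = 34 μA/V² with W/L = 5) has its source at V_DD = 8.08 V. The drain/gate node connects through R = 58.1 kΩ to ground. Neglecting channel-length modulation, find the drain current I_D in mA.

I_D = 0.107 mA

With gate tied to drain, V_SG = V_SD ≥ V_SG − |V_tp|, so the device is in saturation.
k_p = μ_pC_ox · (W/L) = 0.17 mA/V².
KCL at the drain: ½ k_p (V_SG − |V_tp|)² = (V_DD − V_SG)/R.
Let x = V_SG − 0.742. Then 4.94 x² + x − 7.338 = 0, giving x = 1.12 V (positive root), so V_SG = 1.86 V.
I_D = (V_DD − V_SG)/R = (8.08 − 1.86) / 58.1 = 0.107 mA.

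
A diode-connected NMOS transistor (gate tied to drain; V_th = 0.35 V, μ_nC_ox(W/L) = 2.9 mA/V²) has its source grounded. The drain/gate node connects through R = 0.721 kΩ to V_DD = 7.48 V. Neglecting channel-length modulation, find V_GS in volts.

V_GS = 2.53 V

With gate tied to drain, V_GS = V_DS ≥ V_GS − V_th, so the device is in saturation.
KCL at the drain: ½ k_n (V_GS − V_th)² = (V_DD − V_GS)/R.
Let x = V_GS − 0.35. Then 1.05 x² + x − 7.13 = 0, giving x = 2.18 V (positive root), so V_GS = 2.53 V.
I_D = (V_DD − V_GS)/R = (7.48 − 2.53) / 0.721 = 6.87 mA.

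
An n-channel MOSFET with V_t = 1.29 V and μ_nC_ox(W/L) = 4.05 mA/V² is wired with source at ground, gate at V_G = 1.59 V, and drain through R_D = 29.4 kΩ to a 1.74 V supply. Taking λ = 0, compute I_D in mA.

V_GS = V_G = 1.59 V, so V_ov = 1.59 − 1.29 = 0.3 V.
Assume saturation: I_D = ½ k_n V_ov² = 0.5 × 4.05 × 0.3² = 0.182 mA, giving V_DS = V_DD − I_D R_D = 1.74 − 0.182 × 29.4 = -3.62 V.
But -3.62 V < V_ov = 0.3 V, so the device is actually in triode.
In triode I_D = k_n[V_ov V_DS − ½ V_DS²] and I_D = (V_DD − V_DS)/R_D. Equating: 59.5 V_DS² − 36.72 V_DS + 1.74 = 0, giving V_DS = 0.0517 V (the root below V_ov).
I_D = (1.74 − 0.0517) / 29.4 = 0.0574 mA.

I_D = 0.0574 mA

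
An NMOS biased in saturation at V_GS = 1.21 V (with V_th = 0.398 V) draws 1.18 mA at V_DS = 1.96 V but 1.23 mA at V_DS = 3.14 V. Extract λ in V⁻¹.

λ = 0.0386 V⁻¹

With V_GS fixed, I_D ∝ (1 + λ V_DS) in saturation, so I_D2/I_D1 = (1 + λ V_DS2)/(1 + λ V_DS1).
1.23/1.18 = 1.042 = (1 + 3.14 λ)/(1 + 1.96 λ).
Solving: λ (I_D1 V_DS2 − I_D2 V_DS1) = I_D2 − I_D1, so λ = (1.23 − 1.18) / (1.18 × 3.14 − 1.23 × 1.96) = 0.05 / 1.29 = 0.0386 V⁻¹.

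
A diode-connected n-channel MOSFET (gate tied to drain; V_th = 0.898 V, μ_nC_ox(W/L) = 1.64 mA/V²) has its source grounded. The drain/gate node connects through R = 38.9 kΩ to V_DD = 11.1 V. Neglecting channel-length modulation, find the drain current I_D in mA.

I_D = 0.248 mA

With gate tied to drain, V_GS = V_DS ≥ V_GS − V_th, so the device is in saturation.
KCL at the drain: ½ k_n (V_GS − V_th)² = (V_DD − V_GS)/R.
Let x = V_GS − 0.898. Then 31.9 x² + x − 10.2 = 0, giving x = 0.55 V (positive root), so V_GS = 1.45 V.
I_D = (V_DD − V_GS)/R = (11.1 − 1.45) / 38.9 = 0.248 mA.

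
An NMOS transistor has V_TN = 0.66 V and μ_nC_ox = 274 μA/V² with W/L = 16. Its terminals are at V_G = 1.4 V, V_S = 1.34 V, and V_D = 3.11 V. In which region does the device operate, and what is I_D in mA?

V_GS = V_G − V_S = 1.4 − 1.34 = 0.06 V; V_DS = V_D − V_S = 3.11 − 1.34 = 1.77 V.
V_GS = 0.06 V < V_TN = 0.66 V, so the transistor is in cutoff.

Cutoff; I_D = 0 mA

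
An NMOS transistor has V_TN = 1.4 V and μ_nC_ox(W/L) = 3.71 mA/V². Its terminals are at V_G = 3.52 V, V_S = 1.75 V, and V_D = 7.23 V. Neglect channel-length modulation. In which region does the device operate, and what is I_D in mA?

Saturation; I_D = 0.254 mA

V_GS = V_G − V_S = 3.52 − 1.75 = 1.77 V; V_DS = V_D − V_S = 7.23 − 1.75 = 5.48 V.
V_ov = V_GS − V_TN = 1.77 − 1.4 = 0.37 V.
Since V_DS = 5.48 V ≥ V_ov = 0.37 V, the device is in saturation.
I_D = ½ k_n V_ov² = 0.5 × 3.71 × 0.37² = 0.254 mA.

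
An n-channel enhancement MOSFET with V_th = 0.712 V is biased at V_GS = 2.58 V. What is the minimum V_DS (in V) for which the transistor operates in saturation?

The boundary between triode and saturation is V_DS = V_GS − V_th = V_ov.
V_ov = 2.58 − 0.712 = 1.87 V.

V_DS,sat = 1.87 V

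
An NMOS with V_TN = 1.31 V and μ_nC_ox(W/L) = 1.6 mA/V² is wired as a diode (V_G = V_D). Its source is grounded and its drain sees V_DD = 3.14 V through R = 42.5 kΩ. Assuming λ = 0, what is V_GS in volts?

V_GS = 1.53 V

With gate tied to drain, V_GS = V_DS ≥ V_GS − V_TN, so the device is in saturation.
KCL at the drain: ½ k_n (V_GS − V_TN)² = (V_DD − V_GS)/R.
Let x = V_GS − 1.31. Then 34 x² + x − 1.83 = 0, giving x = 0.218 V (positive root), so V_GS = 1.53 V.
I_D = (V_DD − V_GS)/R = (3.14 − 1.53) / 42.5 = 0.0379 mA.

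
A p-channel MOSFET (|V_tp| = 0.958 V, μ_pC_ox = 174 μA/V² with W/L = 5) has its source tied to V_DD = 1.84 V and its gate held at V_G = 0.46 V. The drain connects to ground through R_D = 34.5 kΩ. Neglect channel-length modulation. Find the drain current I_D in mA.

V_SG = V_DD − V_G = 1.84 − 0.46 = 1.38 V, so V_ov = 1.38 − 0.958 = 0.422 V.
k_p = μ_pC_ox · (W/L) = 0.87 mA/V².
Assume saturation: I_D = ½ k_p V_ov² = 0.5 × 0.87 × 0.422² = 0.0775 mA, giving V_SD = V_DD − I_D R_D = 1.84 − 0.0775 × 34.5 = -0.833 V.
But -0.833 V < V_ov = 0.422 V, so the device is actually in triode.
In triode I_D = k_p[V_ov V_SD − ½ V_SD²] and I_D = (V_DD − V_SD)/R_D. Equating: 15 V_SD² − 13.67 V_SD + 1.84 = 0, giving V_SD = 0.164 V (the root below V_ov).
I_D = (1.84 − 0.164) / 34.5 = 0.0486 mA.

I_D = 0.0486 mA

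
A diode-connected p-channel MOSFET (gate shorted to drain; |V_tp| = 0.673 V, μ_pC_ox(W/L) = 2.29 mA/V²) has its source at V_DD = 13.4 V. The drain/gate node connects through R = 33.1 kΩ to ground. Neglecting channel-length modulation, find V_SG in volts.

V_SG = 1.24 V

With gate tied to drain, V_SG = V_SD ≥ V_SG − |V_tp|, so the device is in saturation.
KCL at the drain: ½ k_p (V_SG − |V_tp|)² = (V_DD − V_SG)/R.
Let x = V_SG − 0.673. Then 37.9 x² + x − 12.73 = 0, giving x = 0.566 V (positive root), so V_SG = 1.24 V.
I_D = (V_DD − V_SG)/R = (13.4 − 1.24) / 33.1 = 0.367 mA.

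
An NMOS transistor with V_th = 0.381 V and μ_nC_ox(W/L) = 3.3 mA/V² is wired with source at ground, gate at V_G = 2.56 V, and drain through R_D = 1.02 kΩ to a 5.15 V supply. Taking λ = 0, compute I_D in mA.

I_D = 4.34 mA

V_GS = V_G = 2.56 V, so V_ov = 2.56 − 0.381 = 2.18 V.
Assume saturation: I_D = ½ k_n V_ov² = 0.5 × 3.3 × 2.18² = 7.83 mA, giving V_DS = V_DD − I_D R_D = 5.15 − 7.83 × 1.02 = -2.84 V.
But -2.84 V < V_ov = 2.18 V, so the device is actually in triode.
In triode I_D = k_n[V_ov V_DS − ½ V_DS²] and I_D = (V_DD − V_DS)/R_D. Equating: 1.68 V_DS² − 8.335 V_DS + 5.15 = 0, giving V_DS = 0.724 V (the root below V_ov).
I_D = (5.15 − 0.724) / 1.02 = 4.34 mA.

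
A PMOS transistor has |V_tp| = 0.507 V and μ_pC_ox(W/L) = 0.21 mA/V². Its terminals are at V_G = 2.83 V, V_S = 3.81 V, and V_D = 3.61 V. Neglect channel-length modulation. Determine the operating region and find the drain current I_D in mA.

V_SG = V_S − V_G = 3.81 − 2.83 = 0.98 V; V_SD = V_S − V_D = 3.81 − 3.61 = 0.2 V.
V_ov = V_SG − |V_tp| = 0.98 − 0.507 = 0.473 V.
Since V_SD = 0.2 V < V_ov = 0.473 V, the device is in the triode region.
I_D = k_p [V_ov · V_SD − ½ V_SD²] = 0.21 × [0.473 × 0.2 − 0.5 × 0.2²] = 0.0157 mA.

Triode; I_D = 0.0157 mA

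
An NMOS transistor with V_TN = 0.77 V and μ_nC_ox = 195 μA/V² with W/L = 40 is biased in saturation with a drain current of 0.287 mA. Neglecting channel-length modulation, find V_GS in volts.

k_n = μ_nC_ox · (W/L) = 7.8 mA/V².
In saturation I_D = ½ k_n (V_GS − V_TN)², so V_GS − V_TN = √(2 I_D / k_n) = √(2 × 0.287 / 7.8) = 0.271 V.
V_GS = 0.77 + 0.271 = 1.04 V.

V_GS = 1.04 V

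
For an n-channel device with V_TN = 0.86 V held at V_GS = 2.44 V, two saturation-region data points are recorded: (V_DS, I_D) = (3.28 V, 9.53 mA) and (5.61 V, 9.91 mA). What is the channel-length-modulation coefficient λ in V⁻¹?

With V_GS fixed, I_D ∝ (1 + λ V_DS) in saturation, so I_D2/I_D1 = (1 + λ V_DS2)/(1 + λ V_DS1).
9.91/9.53 = 1.04 = (1 + 5.61 λ)/(1 + 3.28 λ).
Solving: λ (I_D1 V_DS2 − I_D2 V_DS1) = I_D2 − I_D1, so λ = (9.91 − 9.53) / (9.53 × 5.61 − 9.91 × 3.28) = 0.38 / 21 = 0.0181 V⁻¹.

λ = 0.0181 V⁻¹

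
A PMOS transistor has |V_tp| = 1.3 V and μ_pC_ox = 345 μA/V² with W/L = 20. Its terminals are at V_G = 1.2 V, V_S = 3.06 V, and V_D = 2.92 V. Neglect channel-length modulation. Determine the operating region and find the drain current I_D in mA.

Triode; I_D = 0.473 mA

V_SG = V_S − V_G = 3.06 − 1.2 = 1.86 V; V_SD = V_S − V_D = 3.06 − 2.92 = 0.14 V.
k_p = μ_pC_ox · (W/L) = 6.9 mA/V².
V_ov = V_SG − |V_tp| = 1.86 − 1.3 = 0.56 V.
Since V_SD = 0.14 V < V_ov = 0.56 V, the device is in the triode region.
I_D = k_p [V_ov · V_SD − ½ V_SD²] = 6.9 × [0.56 × 0.14 − 0.5 × 0.14²] = 0.473 mA.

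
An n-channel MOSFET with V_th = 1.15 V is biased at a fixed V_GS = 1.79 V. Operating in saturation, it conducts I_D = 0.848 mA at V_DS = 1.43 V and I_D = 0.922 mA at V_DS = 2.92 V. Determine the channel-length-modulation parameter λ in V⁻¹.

λ = 0.0639 V⁻¹

With V_GS fixed, I_D ∝ (1 + λ V_DS) in saturation, so I_D2/I_D1 = (1 + λ V_DS2)/(1 + λ V_DS1).
0.922/0.848 = 1.087 = (1 + 2.92 λ)/(1 + 1.43 λ).
Solving: λ (I_D1 V_DS2 − I_D2 V_DS1) = I_D2 − I_D1, so λ = (0.922 − 0.848) / (0.848 × 2.92 − 0.922 × 1.43) = 0.074 / 1.16 = 0.0639 V⁻¹.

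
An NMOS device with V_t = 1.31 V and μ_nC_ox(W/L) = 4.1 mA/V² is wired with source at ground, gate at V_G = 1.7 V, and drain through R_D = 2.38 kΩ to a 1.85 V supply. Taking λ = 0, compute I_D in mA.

V_GS = V_G = 1.7 V, so V_ov = 1.7 − 1.31 = 0.39 V.
Assume saturation: I_D = ½ k_n V_ov² = 0.5 × 4.1 × 0.39² = 0.312 mA, giving V_DS = V_DD − I_D R_D = 1.85 − 0.312 × 2.38 = 1.11 V.
V_DS = 1.11 V ≥ V_ov = 0.39 V, confirming saturation.

I_D = 0.312 mA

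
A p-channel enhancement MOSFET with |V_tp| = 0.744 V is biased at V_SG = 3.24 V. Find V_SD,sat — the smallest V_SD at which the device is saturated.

The boundary between triode and saturation is V_SD = V_SG − |V_tp| = V_ov.
V_ov = 3.24 − 0.744 = 2.5 V.

V_SD,sat = 2.50 V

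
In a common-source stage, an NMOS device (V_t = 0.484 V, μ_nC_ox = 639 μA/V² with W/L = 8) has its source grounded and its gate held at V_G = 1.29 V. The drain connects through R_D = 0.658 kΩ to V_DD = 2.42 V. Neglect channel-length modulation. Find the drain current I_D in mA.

V_GS = V_G = 1.29 V, so V_ov = 1.29 − 0.484 = 0.806 V.
k_n = μ_nC_ox · (W/L) = 5.112 mA/V².
Assume saturation: I_D = ½ k_n V_ov² = 0.5 × 5.112 × 0.806² = 1.66 mA, giving V_DS = V_DD − I_D R_D = 2.42 − 1.66 × 0.658 = 1.33 V.
V_DS = 1.33 V ≥ V_ov = 0.806 V, confirming saturation.

I_D = 1.66 mA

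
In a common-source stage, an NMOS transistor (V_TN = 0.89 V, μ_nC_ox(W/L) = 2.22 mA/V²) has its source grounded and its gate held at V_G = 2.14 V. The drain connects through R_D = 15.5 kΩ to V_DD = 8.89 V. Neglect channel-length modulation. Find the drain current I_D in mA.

I_D = 0.559 mA

V_GS = V_G = 2.14 V, so V_ov = 2.14 − 0.89 = 1.25 V.
Assume saturation: I_D = ½ k_n V_ov² = 0.5 × 2.22 × 1.25² = 1.73 mA, giving V_DS = V_DD − I_D R_D = 8.89 − 1.73 × 15.5 = -18 V.
But -18 V < V_ov = 1.25 V, so the device is actually in triode.
In triode I_D = k_n[V_ov V_DS − ½ V_DS²] and I_D = (V_DD − V_DS)/R_D. Equating: 17.2 V_DS² − 44.01 V_DS + 8.89 = 0, giving V_DS = 0.221 V (the root below V_ov).
I_D = (8.89 − 0.221) / 15.5 = 0.559 mA.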